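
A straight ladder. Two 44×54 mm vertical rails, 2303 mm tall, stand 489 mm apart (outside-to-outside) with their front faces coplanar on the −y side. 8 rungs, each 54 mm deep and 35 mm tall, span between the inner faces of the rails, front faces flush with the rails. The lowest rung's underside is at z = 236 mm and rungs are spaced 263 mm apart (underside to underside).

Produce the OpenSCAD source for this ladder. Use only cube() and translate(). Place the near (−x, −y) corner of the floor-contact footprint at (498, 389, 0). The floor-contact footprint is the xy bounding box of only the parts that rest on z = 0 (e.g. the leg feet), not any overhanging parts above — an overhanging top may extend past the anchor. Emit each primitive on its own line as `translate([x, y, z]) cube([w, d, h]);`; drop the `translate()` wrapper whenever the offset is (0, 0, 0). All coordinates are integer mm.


translate([498, 389, 0]) cube([44, 54, 2303]);
translate([943, 389, 0]) cube([44, 54, 2303]);
translate([542, 389, 236]) cube([401, 54, 35]);
translate([542, 389, 499]) cube([401, 54, 35]);
translate([542, 389, 762]) cube([401, 54, 35]);
translate([542, 389, 1025]) cube([401, 54, 35]);
translate([542, 389, 1288]) cube([401, 54, 35]);
translate([542, 389, 1551]) cube([401, 54, 35]);
translate([542, 389, 1814]) cube([401, 54, 35]);
translate([542, 389, 2077]) cube([401, 54, 35]);


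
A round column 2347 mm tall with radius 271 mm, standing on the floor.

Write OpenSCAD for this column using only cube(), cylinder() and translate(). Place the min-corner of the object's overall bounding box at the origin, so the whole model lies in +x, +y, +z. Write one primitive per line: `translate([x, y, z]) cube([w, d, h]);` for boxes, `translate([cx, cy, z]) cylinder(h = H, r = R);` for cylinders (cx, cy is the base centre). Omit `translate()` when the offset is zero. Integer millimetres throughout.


translate([271, 271, 0]) cylinder(h = 2347, r = 271);


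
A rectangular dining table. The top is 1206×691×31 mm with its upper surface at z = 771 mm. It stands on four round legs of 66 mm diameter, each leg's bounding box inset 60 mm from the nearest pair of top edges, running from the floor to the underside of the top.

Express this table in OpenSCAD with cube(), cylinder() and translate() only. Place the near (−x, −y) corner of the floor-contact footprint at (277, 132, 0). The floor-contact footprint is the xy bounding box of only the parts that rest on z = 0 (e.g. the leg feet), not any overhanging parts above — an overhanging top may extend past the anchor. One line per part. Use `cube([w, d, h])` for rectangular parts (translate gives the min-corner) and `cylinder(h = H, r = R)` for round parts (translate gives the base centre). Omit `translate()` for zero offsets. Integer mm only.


translate([217, 72, 740]) cube([1206, 691, 31]);
translate([310, 165, 0]) cylinder(h = 740, r = 33);
translate([1330, 165, 0]) cylinder(h = 740, r = 33);
translate([310, 670, 0]) cylinder(h = 740, r = 33);
translate([1330, 670, 0]) cylinder(h = 740, r = 33);


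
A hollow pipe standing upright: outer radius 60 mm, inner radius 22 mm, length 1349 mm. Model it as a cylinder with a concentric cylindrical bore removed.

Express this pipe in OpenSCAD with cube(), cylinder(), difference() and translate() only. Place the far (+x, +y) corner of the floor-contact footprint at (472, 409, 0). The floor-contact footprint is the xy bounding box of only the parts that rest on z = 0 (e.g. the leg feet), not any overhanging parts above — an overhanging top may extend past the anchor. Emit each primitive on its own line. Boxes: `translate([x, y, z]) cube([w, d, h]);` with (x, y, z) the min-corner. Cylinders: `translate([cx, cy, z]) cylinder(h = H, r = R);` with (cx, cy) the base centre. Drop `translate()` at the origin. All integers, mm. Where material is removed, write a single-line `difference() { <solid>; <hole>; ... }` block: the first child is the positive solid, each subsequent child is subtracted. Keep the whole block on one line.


difference() { translate([412, 349, 0]) cylinder(h = 1349, r = 60); translate([412, 349, 0]) cylinder(h = 1349, r = 22); }


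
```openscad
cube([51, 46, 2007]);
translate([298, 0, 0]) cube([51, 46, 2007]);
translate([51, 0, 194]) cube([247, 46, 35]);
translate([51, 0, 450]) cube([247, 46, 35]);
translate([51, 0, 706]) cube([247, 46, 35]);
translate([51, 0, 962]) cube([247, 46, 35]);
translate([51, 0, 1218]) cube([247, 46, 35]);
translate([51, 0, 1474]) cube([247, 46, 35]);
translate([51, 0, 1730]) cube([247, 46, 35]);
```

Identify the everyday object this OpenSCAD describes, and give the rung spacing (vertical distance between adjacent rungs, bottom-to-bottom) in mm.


A ladder. The rung spacing is 256 mm.

Two tall 51×46 posts with 7 short bars between them — a ladder. Adjacent rungs sit at z = 194 and z = 450, so the spacing is 450 − 194 = 256 mm.


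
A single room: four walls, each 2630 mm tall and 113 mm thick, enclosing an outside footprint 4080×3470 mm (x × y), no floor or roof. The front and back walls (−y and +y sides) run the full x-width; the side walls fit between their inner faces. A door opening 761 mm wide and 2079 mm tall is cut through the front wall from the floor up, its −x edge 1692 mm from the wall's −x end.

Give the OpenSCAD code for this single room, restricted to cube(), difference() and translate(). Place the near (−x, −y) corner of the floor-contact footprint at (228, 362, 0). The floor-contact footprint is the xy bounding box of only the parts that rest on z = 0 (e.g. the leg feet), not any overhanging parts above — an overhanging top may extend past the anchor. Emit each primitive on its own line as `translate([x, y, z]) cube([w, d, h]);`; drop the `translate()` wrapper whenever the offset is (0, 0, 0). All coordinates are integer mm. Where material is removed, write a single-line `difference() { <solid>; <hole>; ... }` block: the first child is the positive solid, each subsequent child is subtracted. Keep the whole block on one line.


difference() { translate([228, 362, 0]) cube([4080, 113, 2630]); translate([1920, 362, 0]) cube([761, 113, 2079]); }
translate([228, 3719, 0]) cube([4080, 113, 2630]);
translate([228, 475, 0]) cube([113, 3244, 2630]);
translate([4195, 475, 0]) cube([113, 3244, 2630]);


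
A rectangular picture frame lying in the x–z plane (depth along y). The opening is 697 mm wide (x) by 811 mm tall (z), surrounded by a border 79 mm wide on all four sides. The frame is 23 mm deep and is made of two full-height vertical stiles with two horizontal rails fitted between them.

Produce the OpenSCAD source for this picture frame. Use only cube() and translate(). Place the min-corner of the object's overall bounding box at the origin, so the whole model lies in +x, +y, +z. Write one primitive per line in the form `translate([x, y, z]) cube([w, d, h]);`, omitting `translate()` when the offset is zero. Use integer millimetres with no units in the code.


cube([79, 23, 969]);
translate([776, 0, 0]) cube([79, 23, 969]);
translate([79, 0, 0]) cube([697, 23, 79]);
translate([79, 0, 890]) cube([697, 23, 79]);


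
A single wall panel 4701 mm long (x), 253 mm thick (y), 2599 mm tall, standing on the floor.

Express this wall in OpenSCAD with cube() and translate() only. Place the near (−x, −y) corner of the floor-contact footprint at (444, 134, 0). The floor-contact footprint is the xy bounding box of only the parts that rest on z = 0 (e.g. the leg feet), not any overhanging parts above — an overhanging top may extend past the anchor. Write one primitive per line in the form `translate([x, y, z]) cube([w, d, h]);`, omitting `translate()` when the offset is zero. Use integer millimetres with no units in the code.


translate([444, 134, 0]) cube([4701, 253, 2599]);


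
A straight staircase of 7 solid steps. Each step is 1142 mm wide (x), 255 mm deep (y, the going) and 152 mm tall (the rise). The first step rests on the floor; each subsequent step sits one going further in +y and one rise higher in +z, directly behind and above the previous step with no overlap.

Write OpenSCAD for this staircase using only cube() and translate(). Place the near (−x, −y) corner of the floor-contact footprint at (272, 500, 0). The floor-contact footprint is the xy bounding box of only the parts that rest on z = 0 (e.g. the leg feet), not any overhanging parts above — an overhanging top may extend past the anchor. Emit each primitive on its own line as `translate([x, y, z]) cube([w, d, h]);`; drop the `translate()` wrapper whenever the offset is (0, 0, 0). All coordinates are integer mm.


translate([272, 500, 0]) cube([1142, 255, 152]);
translate([272, 755, 152]) cube([1142, 255, 152]);
translate([272, 1010, 304]) cube([1142, 255, 152]);
translate([272, 1265, 456]) cube([1142, 255, 152]);
translate([272, 1520, 608]) cube([1142, 255, 152]);
translate([272, 1775, 760]) cube([1142, 255, 152]);
translate([272, 2030, 912]) cube([1142, 255, 152]);


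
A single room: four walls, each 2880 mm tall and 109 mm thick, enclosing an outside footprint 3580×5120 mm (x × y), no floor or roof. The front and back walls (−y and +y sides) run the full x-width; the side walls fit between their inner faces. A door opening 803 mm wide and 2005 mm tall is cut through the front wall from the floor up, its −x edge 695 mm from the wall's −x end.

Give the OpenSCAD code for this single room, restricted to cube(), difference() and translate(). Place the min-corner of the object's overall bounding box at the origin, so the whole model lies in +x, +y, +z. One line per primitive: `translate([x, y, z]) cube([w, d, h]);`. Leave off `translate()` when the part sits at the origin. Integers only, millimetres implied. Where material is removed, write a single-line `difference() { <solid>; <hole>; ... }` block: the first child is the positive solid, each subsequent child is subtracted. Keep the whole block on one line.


difference() { cube([3580, 109, 2880]); translate([695, 0, 0]) cube([803, 109, 2005]); }
translate([0, 5011, 0]) cube([3580, 109, 2880]);
translate([0, 109, 0]) cube([109, 4902, 2880]);
translate([3471, 109, 0]) cube([109, 4902, 2880]);


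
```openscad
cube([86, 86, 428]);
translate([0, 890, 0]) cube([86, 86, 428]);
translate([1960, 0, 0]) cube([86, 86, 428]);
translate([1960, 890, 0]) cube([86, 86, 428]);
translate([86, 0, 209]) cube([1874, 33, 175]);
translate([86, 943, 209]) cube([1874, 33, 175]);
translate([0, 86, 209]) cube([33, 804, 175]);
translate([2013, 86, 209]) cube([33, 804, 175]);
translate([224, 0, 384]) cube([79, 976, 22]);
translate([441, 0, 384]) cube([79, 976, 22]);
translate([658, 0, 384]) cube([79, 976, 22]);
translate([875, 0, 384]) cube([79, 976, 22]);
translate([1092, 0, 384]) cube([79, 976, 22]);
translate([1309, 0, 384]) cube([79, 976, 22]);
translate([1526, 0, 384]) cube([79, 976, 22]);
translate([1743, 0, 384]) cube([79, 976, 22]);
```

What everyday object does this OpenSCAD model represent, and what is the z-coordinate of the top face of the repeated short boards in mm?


A bed frame. The slat-top height is 406 mm.

Four posts, four rails, and a row of slats — a bed frame. Slats sit on the rails at z = 209 + 175 = 384; with slat thickness 22, the top is 406 mm.


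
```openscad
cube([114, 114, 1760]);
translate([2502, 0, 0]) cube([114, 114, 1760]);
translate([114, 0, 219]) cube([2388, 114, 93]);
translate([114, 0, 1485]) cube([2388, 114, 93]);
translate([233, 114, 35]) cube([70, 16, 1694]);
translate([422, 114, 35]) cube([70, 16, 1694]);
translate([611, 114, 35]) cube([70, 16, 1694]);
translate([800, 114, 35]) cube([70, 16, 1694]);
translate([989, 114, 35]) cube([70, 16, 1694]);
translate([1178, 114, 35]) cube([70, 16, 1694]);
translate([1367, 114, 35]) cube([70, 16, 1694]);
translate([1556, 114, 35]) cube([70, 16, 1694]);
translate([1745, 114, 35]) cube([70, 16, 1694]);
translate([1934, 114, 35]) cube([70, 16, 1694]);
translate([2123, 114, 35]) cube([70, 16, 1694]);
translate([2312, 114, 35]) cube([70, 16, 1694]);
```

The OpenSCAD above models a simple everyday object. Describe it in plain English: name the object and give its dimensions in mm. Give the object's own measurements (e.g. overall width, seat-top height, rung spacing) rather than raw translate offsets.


A fence section. Two 114×114 mm posts, 1760 mm tall, stand on the floor with a clear span of 2388 mm between their inner faces. Two horizontal rails of 114×93 mm section span the gap between the posts with their undersides at z = 219 mm and z = 1485 mm, flush with the posts' −y face. 12 pickets, each 70 mm wide, 16 mm thick and 1694 mm tall, are fixed to the +y face of the rails with their bottoms at z = 35 mm, spaced across the span with a 119 mm gap after the −x post and between neighbouring pickets, with 120 mm left before the +x post.


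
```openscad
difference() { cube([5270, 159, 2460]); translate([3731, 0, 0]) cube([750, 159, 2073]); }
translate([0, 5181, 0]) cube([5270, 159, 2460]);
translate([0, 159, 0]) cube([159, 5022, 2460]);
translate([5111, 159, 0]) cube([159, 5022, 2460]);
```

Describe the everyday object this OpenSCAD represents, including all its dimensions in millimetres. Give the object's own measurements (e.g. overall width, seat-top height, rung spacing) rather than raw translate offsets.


A single room: four walls, each 2460 mm tall and 159 mm thick, enclosing an outside footprint 5270×5340 mm (x × y), no floor or roof. The front and back walls (−y and +y sides) run the full x-width; the side walls fit between their inner faces. A door opening 750 mm wide and 2073 mm tall is cut through the front wall from the floor up, its −x edge 3731 mm from the wall's −x end.


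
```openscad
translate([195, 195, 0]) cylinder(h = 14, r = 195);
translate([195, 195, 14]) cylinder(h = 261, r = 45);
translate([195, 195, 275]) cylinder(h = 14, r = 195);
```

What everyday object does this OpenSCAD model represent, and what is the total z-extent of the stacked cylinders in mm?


A spool. The overall height is 289 mm.

Three coaxial cylinders, large–small–large — a spool. Two 14 mm flanges and a 261 mm core give 14 + 261 + 14 = 289 mm.


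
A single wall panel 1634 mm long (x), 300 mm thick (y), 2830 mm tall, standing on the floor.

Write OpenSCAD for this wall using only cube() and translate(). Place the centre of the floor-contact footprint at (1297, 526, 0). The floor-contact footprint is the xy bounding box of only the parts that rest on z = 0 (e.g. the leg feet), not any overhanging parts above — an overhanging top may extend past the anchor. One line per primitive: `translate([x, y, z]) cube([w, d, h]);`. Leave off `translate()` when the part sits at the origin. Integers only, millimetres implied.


translate([480, 376, 0]) cube([1634, 300, 2830]);


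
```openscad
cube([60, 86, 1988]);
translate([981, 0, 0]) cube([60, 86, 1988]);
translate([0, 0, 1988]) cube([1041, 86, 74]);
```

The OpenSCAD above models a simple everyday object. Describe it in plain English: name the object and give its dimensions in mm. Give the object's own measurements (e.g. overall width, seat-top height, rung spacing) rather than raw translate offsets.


A door frame. The clear opening is 921 mm wide and 1988 mm high. Two 60 mm wide jambs, 86 mm deep, stand either side of the opening from the floor to the top of the opening. A 74 mm thick head sits across the top of both jambs, spanning the full outside width of the frame.


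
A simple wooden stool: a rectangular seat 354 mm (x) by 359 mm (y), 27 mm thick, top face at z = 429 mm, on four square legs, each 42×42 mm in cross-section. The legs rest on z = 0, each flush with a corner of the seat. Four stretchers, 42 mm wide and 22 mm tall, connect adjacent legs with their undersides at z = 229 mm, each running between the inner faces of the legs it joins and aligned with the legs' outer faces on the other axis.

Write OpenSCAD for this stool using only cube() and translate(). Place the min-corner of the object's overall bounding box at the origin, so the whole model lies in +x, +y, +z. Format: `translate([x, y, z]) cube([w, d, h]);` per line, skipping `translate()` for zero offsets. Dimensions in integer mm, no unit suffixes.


translate([0, 0, 402]) cube([354, 359, 27]);
cube([42, 42, 402]);
translate([312, 0, 0]) cube([42, 42, 402]);
translate([0, 317, 0]) cube([42, 42, 402]);
translate([312, 317, 0]) cube([42, 42, 402]);
translate([42, 0, 229]) cube([270, 42, 22]);
translate([42, 317, 229]) cube([270, 42, 22]);
translate([0, 42, 229]) cube([42, 275, 22]);
translate([312, 42, 229]) cube([42, 275, 22]);


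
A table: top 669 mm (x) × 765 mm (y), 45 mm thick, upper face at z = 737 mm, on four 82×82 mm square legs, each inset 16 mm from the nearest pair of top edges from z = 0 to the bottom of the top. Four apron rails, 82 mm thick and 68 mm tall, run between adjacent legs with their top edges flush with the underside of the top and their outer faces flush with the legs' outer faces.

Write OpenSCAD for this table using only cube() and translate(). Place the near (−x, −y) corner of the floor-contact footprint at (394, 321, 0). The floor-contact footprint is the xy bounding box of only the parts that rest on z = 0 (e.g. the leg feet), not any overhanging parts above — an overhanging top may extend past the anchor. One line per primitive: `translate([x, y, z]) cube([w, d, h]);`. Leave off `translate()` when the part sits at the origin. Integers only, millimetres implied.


translate([378, 305, 692]) cube([669, 765, 45]);
translate([394, 321, 0]) cube([82, 82, 692]);
translate([949, 321, 0]) cube([82, 82, 692]);
translate([394, 972, 0]) cube([82, 82, 692]);
translate([949, 972, 0]) cube([82, 82, 692]);
translate([476, 321, 624]) cube([473, 82, 68]);
translate([476, 972, 624]) cube([473, 82, 68]);
translate([394, 403, 624]) cube([82, 569, 68]);
translate([949, 403, 624]) cube([82, 569, 68]);


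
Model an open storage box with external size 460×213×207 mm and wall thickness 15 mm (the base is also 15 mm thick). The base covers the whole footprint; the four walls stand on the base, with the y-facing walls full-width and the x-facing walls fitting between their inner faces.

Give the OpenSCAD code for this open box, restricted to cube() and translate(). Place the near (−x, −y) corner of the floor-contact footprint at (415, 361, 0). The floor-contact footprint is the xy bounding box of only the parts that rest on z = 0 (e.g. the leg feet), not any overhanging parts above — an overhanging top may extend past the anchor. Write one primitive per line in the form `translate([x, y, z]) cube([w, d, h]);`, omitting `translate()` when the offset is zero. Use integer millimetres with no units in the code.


translate([415, 361, 0]) cube([460, 213, 15]);
translate([415, 361, 15]) cube([460, 15, 192]);
translate([415, 559, 15]) cube([460, 15, 192]);
translate([415, 376, 15]) cube([15, 183, 192]);
translate([860, 376, 15]) cube([15, 183, 192]);


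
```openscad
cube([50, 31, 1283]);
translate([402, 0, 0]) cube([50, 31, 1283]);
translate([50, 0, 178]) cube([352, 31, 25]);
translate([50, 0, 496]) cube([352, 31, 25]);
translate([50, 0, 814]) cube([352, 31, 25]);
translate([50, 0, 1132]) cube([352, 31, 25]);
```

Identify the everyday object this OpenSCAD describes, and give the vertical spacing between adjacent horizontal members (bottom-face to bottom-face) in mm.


A ladder. The rung spacing is 318 mm.

Two tall 50×31 posts with 4 short bars between them — a ladder. Adjacent rungs sit at z = 178 and z = 496, so the spacing is 496 − 178 = 318 mm.


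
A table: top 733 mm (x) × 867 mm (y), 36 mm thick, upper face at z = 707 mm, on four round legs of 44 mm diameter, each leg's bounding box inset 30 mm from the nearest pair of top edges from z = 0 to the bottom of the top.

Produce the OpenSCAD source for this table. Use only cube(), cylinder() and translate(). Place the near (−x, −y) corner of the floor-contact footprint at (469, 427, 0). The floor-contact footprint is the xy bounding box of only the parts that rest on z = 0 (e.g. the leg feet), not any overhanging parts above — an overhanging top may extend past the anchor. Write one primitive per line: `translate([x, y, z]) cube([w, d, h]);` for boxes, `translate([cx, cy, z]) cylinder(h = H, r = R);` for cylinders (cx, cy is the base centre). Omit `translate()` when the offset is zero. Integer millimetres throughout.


translate([439, 397, 671]) cube([733, 867, 36]);
translate([491, 449, 0]) cylinder(h = 671, r = 22);
translate([1120, 449, 0]) cylinder(h = 671, r = 22);
translate([491, 1212, 0]) cylinder(h = 671, r = 22);
translate([1120, 1212, 0]) cylinder(h = 671, r = 22);


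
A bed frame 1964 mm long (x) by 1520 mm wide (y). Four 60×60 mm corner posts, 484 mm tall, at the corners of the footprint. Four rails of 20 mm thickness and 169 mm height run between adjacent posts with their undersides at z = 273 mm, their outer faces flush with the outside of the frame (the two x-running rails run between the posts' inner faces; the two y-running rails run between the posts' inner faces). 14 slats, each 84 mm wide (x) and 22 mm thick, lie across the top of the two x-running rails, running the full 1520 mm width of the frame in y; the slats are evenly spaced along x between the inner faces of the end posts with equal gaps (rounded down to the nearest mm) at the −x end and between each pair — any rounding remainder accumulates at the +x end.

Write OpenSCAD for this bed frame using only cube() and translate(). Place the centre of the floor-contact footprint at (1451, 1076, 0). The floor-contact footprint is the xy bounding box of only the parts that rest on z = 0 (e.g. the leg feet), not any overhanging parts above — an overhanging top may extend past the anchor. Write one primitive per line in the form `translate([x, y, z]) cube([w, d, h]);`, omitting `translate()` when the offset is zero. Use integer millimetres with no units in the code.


// slat z = rail_z + rail_h = 273 + 169 = 442
// slat gap = ⌊(1844 − 14·84) / 15⌋ = 44
translate([469, 316, 0]) cube([60, 60, 484]);
translate([469, 1776, 0]) cube([60, 60, 484]);
translate([2373, 316, 0]) cube([60, 60, 484]);
translate([2373, 1776, 0]) cube([60, 60, 484]);
translate([529, 316, 273]) cube([1844, 20, 169]);
translate([529, 1816, 273]) cube([1844, 20, 169]);
translate([469, 376, 273]) cube([20, 1400, 169]);
translate([2413, 376, 273]) cube([20, 1400, 169]);
translate([573, 316, 442]) cube([84, 1520, 22]);
translate([701, 316, 442]) cube([84, 1520, 22]);
translate([829, 316, 442]) cube([84, 1520, 22]);
translate([957, 316, 442]) cube([84, 1520, 22]);
translate([1085, 316, 442]) cube([84, 1520, 22]);
translate([1213, 316, 442]) cube([84, 1520, 22]);
translate([1341, 316, 442]) cube([84, 1520, 22]);
translate([1469, 316, 442]) cube([84, 1520, 22]);
translate([1597, 316, 442]) cube([84, 1520, 22]);
translate([1725, 316, 442]) cube([84, 1520, 22]);
translate([1853, 316, 442]) cube([84, 1520, 22]);
translate([1981, 316, 442]) cube([84, 1520, 22]);
translate([2109, 316, 442]) cube([84, 1520, 22]);
translate([2237, 316, 442]) cube([84, 1520, 22]);


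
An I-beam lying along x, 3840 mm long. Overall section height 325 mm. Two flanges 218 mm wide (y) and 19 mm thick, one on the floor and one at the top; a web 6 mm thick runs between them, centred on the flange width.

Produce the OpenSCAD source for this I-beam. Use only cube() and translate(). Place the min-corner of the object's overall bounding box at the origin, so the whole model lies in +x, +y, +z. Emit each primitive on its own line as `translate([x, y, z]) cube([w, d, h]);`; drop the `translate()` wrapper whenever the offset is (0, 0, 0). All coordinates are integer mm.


cube([3840, 218, 19]);
translate([0, 106, 19]) cube([3840, 6, 287]);
translate([0, 0, 306]) cube([3840, 218, 19]);


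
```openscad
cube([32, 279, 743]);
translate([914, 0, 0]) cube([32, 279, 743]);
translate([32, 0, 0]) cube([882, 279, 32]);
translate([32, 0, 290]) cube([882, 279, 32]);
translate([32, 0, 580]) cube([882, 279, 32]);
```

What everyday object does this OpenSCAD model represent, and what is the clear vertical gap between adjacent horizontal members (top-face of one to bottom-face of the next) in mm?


A bookshelf. The clear shelf gap is 258 mm.

Two tall side panels with 3 horizontal boards between them — a bookshelf. The first two shelf undersides are at z = 0 and z = 290; with shelf thickness 32, the clear gap is 290 − 0 − 32 = 258 mm.


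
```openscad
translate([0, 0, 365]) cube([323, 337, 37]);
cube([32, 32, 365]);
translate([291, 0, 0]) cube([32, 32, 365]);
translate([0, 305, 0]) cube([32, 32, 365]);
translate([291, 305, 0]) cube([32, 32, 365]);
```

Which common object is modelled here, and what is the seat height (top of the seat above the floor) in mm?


A stool. The seat height is 402 mm.

A 323×337×37 slab at z = 365 on four corner posts — a stool. The seat top is 365 + 37 = 402 mm.


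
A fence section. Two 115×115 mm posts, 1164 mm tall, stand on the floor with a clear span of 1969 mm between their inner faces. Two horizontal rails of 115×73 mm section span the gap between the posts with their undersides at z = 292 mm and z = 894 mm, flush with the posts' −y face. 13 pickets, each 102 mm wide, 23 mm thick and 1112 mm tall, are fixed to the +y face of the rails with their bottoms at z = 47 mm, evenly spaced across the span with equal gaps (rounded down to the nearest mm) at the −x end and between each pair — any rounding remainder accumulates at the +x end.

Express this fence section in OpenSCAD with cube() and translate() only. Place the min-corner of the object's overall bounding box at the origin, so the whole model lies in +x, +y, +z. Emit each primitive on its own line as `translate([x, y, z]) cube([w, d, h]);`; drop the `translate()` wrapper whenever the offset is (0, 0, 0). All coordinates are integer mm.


cube([115, 115, 1164]);
translate([2084, 0, 0]) cube([115, 115, 1164]);
translate([115, 0, 292]) cube([1969, 115, 73]);
translate([115, 0, 894]) cube([1969, 115, 73]);
translate([160, 115, 47]) cube([102, 23, 1112]);
translate([307, 115, 47]) cube([102, 23, 1112]);
translate([454, 115, 47]) cube([102, 23, 1112]);
translate([601, 115, 47]) cube([102, 23, 1112]);
translate([748, 115, 47]) cube([102, 23, 1112]);
translate([895, 115, 47]) cube([102, 23, 1112]);
translate([1042, 115, 47]) cube([102, 23, 1112]);
translate([1189, 115, 47]) cube([102, 23, 1112]);
translate([1336, 115, 47]) cube([102, 23, 1112]);
translate([1483, 115, 47]) cube([102, 23, 1112]);
translate([1630, 115, 47]) cube([102, 23, 1112]);
translate([1777, 115, 47]) cube([102, 23, 1112]);
translate([1924, 115, 47]) cube([102, 23, 1112]);


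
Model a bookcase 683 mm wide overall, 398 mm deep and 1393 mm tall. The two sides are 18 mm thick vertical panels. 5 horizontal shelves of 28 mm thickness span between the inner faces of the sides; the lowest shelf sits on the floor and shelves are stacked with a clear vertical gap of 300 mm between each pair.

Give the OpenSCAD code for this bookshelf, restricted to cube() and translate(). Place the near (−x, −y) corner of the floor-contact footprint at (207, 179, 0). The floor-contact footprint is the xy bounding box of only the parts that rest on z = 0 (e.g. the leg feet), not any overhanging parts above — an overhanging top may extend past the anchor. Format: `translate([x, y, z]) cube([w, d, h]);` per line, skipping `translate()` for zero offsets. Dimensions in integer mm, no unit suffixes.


translate([207, 179, 0]) cube([18, 398, 1393]);
translate([872, 179, 0]) cube([18, 398, 1393]);
translate([225, 179, 0]) cube([647, 398, 28]);
translate([225, 179, 328]) cube([647, 398, 28]);
translate([225, 179, 656]) cube([647, 398, 28]);
translate([225, 179, 984]) cube([647, 398, 28]);
translate([225, 179, 1312]) cube([647, 398, 28]);


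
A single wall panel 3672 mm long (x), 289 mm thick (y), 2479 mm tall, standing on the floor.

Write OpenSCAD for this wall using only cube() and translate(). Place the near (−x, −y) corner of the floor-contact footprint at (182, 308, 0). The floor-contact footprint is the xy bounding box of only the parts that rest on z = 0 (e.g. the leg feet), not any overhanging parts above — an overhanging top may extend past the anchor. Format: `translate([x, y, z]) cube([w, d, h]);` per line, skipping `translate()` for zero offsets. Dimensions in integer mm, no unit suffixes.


translate([182, 308, 0]) cube([3672, 289, 2479]);


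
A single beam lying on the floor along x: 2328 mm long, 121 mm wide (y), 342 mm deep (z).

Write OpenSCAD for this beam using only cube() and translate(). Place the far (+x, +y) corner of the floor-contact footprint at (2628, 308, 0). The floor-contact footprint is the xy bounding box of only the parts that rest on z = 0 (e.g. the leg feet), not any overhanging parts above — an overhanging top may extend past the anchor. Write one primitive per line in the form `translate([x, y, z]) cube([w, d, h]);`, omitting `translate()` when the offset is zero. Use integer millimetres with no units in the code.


translate([300, 187, 0]) cube([2328, 121, 342]);


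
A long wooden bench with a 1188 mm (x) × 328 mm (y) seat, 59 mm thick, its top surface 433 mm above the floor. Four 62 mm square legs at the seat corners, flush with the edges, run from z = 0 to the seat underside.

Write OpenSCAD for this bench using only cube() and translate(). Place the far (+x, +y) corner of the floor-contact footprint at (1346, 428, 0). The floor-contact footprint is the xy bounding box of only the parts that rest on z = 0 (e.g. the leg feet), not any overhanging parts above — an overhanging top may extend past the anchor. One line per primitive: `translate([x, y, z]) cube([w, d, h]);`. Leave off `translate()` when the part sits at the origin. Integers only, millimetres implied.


// leg_h = 433 − 59 = 374
translate([158, 100, 374]) cube([1188, 328, 59]);
translate([158, 100, 0]) cube([62, 62, 374]);
translate([158, 366, 0]) cube([62, 62, 374]);
translate([1284, 100, 0]) cube([62, 62, 374]);
translate([1284, 366, 0]) cube([62, 62, 374]);


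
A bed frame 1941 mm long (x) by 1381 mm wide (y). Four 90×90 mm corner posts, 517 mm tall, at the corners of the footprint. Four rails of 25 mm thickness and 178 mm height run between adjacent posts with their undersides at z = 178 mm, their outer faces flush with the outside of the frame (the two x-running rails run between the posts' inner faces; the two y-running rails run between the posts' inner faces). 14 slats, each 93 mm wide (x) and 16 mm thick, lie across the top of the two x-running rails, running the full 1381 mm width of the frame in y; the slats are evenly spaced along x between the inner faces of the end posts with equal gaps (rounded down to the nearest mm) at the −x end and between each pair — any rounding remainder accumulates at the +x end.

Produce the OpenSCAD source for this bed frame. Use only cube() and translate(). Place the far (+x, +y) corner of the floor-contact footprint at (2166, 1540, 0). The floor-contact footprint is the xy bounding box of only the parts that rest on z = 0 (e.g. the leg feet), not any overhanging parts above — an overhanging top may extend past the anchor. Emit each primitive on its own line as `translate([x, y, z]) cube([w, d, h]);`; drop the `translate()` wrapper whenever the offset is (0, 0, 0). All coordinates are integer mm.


translate([225, 159, 0]) cube([90, 90, 517]);
translate([225, 1450, 0]) cube([90, 90, 517]);
translate([2076, 159, 0]) cube([90, 90, 517]);
translate([2076, 1450, 0]) cube([90, 90, 517]);
translate([315, 159, 178]) cube([1761, 25, 178]);
translate([315, 1515, 178]) cube([1761, 25, 178]);
translate([225, 249, 178]) cube([25, 1201, 178]);
translate([2141, 249, 178]) cube([25, 1201, 178]);
translate([345, 159, 356]) cube([93, 1381, 16]);
translate([468, 159, 356]) cube([93, 1381, 16]);
translate([591, 159, 356]) cube([93, 1381, 16]);
translate([714, 159, 356]) cube([93, 1381, 16]);
translate([837, 159, 356]) cube([93, 1381, 16]);
translate([960, 159, 356]) cube([93, 1381, 16]);
translate([1083, 159, 356]) cube([93, 1381, 16]);
translate([1206, 159, 356]) cube([93, 1381, 16]);
translate([1329, 159, 356]) cube([93, 1381, 16]);
translate([1452, 159, 356]) cube([93, 1381, 16]);
translate([1575, 159, 356]) cube([93, 1381, 16]);
translate([1698, 159, 356]) cube([93, 1381, 16]);
translate([1821, 159, 356]) cube([93, 1381, 16]);
translate([1944, 159, 356]) cube([93, 1381, 16]);


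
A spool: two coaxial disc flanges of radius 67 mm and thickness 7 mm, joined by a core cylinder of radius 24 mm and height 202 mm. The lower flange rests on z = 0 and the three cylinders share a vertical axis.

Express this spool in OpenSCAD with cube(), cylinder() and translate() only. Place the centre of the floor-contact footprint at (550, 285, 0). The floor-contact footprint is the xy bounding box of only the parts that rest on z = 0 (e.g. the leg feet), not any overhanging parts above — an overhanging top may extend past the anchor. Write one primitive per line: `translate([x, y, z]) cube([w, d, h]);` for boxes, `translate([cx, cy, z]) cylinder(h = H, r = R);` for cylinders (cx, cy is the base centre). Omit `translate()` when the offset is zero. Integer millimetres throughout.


translate([550, 285, 0]) cylinder(h = 7, r = 67);
translate([550, 285, 7]) cylinder(h = 202, r = 24);
translate([550, 285, 209]) cylinder(h = 7, r = 67);


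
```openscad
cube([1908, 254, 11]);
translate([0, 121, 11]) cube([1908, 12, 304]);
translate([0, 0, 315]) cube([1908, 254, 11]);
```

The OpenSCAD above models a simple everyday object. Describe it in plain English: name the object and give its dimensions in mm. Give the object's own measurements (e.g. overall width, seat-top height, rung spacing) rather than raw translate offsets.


An I-beam lying along x, 1908 mm long. Overall section height 326 mm. Two flanges 254 mm wide (y) and 11 mm thick, one on the floor and one at the top; a web 12 mm thick runs between them, centred on the flange width.


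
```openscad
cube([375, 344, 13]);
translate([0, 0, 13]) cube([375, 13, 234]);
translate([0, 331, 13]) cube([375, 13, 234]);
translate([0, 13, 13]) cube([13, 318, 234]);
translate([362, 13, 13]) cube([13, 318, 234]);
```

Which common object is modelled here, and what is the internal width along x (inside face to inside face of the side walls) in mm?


An open box. The internal width is 349 mm.

A 375×344 base slab with four walls standing on it — an open box. The base is 375 mm wide and the walls are 13 mm thick, so the internal width is 375 − 2 × 13 = 349 mm.


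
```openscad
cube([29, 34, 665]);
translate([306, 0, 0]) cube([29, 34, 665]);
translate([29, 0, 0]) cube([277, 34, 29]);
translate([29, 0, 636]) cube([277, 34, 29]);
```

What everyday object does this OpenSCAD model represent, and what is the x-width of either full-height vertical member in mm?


A picture frame. The border width is 29 mm.

Four thin pieces enclosing a rectangular opening — a picture frame. The two full-height stiles are 665 mm tall; the top rail sits at z = 636 and is 29 mm tall, so the border above the opening is 665 − 636 = 29 mm, matching the stile x-width.


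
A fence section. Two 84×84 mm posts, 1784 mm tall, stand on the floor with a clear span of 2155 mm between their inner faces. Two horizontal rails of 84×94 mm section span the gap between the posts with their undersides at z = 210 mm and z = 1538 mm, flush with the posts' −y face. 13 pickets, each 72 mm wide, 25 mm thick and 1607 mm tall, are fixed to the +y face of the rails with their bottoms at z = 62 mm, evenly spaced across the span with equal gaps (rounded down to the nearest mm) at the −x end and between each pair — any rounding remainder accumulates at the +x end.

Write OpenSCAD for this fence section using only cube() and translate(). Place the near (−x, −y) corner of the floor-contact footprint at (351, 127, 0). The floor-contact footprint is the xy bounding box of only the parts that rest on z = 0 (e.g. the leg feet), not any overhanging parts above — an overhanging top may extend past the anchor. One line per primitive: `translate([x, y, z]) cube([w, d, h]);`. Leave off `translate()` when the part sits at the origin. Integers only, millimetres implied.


translate([351, 127, 0]) cube([84, 84, 1784]);
translate([2590, 127, 0]) cube([84, 84, 1784]);
translate([435, 127, 210]) cube([2155, 84, 94]);
translate([435, 127, 1538]) cube([2155, 84, 94]);
translate([522, 211, 62]) cube([72, 25, 1607]);
translate([681, 211, 62]) cube([72, 25, 1607]);
translate([840, 211, 62]) cube([72, 25, 1607]);
translate([999, 211, 62]) cube([72, 25, 1607]);
translate([1158, 211, 62]) cube([72, 25, 1607]);
translate([1317, 211, 62]) cube([72, 25, 1607]);
translate([1476, 211, 62]) cube([72, 25, 1607]);
translate([1635, 211, 62]) cube([72, 25, 1607]);
translate([1794, 211, 62]) cube([72, 25, 1607]);
translate([1953, 211, 62]) cube([72, 25, 1607]);
translate([2112, 211, 62]) cube([72, 25, 1607]);
translate([2271, 211, 62]) cube([72, 25, 1607]);
translate([2430, 211, 62]) cube([72, 25, 1607]);


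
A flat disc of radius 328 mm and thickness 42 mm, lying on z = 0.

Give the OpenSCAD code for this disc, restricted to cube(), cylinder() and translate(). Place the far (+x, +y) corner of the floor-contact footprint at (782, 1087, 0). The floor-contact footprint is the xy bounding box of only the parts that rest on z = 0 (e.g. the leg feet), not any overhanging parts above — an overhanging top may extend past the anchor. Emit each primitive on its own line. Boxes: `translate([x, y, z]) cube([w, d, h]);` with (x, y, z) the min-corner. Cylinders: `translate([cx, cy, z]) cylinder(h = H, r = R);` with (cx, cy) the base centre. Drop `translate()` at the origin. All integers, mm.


translate([454, 759, 0]) cylinder(h = 42, r = 328);


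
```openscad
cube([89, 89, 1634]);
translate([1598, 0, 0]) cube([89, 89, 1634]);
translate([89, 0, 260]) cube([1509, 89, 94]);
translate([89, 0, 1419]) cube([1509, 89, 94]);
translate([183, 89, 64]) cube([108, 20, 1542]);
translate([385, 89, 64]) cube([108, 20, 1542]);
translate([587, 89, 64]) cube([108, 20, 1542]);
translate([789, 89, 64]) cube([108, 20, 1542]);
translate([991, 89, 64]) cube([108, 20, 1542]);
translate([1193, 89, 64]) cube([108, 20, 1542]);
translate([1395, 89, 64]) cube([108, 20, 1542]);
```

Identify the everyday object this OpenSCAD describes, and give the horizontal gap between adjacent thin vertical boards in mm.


A fence section. The picket gap is 94 mm.

Two posts, two rails, 7 pickets — a fence section. Span 1509 mm holds 7 pickets of 108 mm with 8 equal gaps: ⌊(1509 − 7·108) / 8⌋ = 94 mm.


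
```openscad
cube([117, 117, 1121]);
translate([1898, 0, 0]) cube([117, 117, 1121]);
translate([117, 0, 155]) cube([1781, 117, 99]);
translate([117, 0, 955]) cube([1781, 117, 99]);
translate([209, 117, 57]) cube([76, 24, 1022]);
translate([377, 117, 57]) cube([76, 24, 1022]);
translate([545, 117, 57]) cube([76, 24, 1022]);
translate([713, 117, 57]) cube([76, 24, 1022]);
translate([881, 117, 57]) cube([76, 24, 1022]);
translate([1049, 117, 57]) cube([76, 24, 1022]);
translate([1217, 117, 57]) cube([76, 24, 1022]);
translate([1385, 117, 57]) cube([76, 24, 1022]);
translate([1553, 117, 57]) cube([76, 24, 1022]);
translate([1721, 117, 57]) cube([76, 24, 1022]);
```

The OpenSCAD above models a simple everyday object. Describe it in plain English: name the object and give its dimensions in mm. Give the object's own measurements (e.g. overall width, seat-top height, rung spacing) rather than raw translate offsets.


A fence section. Two 117×117 mm posts, 1121 mm tall, stand on the floor with a clear span of 1781 mm between their inner faces. Two horizontal rails of 117×99 mm section span the gap between the posts with their undersides at z = 155 mm and z = 955 mm, flush with the posts' −y face. 10 pickets, each 76 mm wide, 24 mm thick and 1022 mm tall, are fixed to the +y face of the rails with their bottoms at z = 57 mm, spaced across the span with a 92 mm gap after the −x post and between neighbouring pickets, with 101 mm left before the +x post.
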